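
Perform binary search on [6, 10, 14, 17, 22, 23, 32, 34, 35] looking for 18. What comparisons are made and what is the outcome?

Binary search for 18 in [6, 10, 14, 17, 22, 23, 32, 34, 35]:

lo=0, hi=8, mid=4, arr[mid]=22 -> 22 > 18, search left half
lo=0, hi=3, mid=1, arr[mid]=10 -> 10 < 18, search right half
lo=2, hi=3, mid=2, arr[mid]=14 -> 14 < 18, search right half
lo=3, hi=3, mid=3, arr[mid]=17 -> 17 < 18, search right half
lo=4 > hi=3, target 18 not found

Binary search determines that 18 is not in the array after 4 comparisons. The search space was exhausted without finding the target.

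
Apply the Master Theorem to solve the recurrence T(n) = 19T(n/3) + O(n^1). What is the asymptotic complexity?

Master Theorem for T(n) = 19T(n/3) + O(n^1):

a = 19, b = 3, c = 1
log_b(a) = log_3(19) = 2.6801

Case 1: c = 1 < log_3(19) = 2.6801
T(n) = O(n^(log_3 19))

For T(n) = 19T(n/3) + O(n^1): log_3(19) = 2.6801. This is Case 1 of the Master Theorem (c < log_b(a), work dominated by leaves), giving O(n^(log_3 19)).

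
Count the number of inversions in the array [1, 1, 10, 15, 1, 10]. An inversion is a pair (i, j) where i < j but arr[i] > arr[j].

Finding inversions in [1, 1, 10, 15, 1, 10]:

(2, 4): arr[2]=10 > arr[4]=1
(3, 4): arr[3]=15 > arr[4]=1
(3, 5): arr[3]=15 > arr[5]=10

Total inversions: 3

The array has 3 inversion(s): (2,4), (3,4), (3,5). Each pair (i,j) satisfies i < j and arr[i] > arr[j].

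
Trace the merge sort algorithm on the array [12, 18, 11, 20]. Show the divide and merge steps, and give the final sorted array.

Merge sort trace:

Split: [12, 18, 11, 20] -> [12, 18] and [11, 20]
  Split: [12, 18] -> [12] and [18]
  Merge: [12] + [18] -> [12, 18]
  Split: [11, 20] -> [11] and [20]
  Merge: [11] + [20] -> [11, 20]
Merge: [12, 18] + [11, 20] -> [11, 12, 18, 20]

Final sorted array: [11, 12, 18, 20]

The merge sort proceeds by recursively splitting the array and merging sorted halves.
After all merges, the sorted array is [11, 12, 18, 20].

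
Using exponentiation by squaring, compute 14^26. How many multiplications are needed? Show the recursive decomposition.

Computing 14^26 by squaring (build up from 14^1; each line after the first costs one multiplication):

14^1 = 14
14^2 = (14^1)^2 = 14^2 = 196
14^3 = 14 * 14^2 = 14 * 196 = 2744
14^6 = (14^3)^2 = 2744^2 = 7529536
14^12 = (14^6)^2 = 7529536^2 = 56693912375296
14^13 = 14 * 14^12 = 14 * 56693912375296 = 793714773254144
14^26 = (14^13)^2 = 793714773254144^2 = 629983141281877223603213172736

Result: 629983141281877223603213172736
Multiplications needed: 6 (6 lines after 14^1)

14^26 = 629983141281877223603213172736. Using exponentiation by squaring, this requires 6 multiplications. The key idea: if the exponent is even, square the half-power; if odd, multiply by the base once.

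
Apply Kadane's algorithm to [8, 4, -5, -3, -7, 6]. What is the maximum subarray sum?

Using Kadane's algorithm on [8, 4, -5, -3, -7, 6]:

Scanning through the array:
Position 1 (value 4): max_ending_here = 12, max_so_far = 12
Position 2 (value -5): max_ending_here = 7, max_so_far = 12
Position 3 (value -3): max_ending_here = 4, max_so_far = 12
Position 4 (value -7): max_ending_here = -3, max_so_far = 12
Position 5 (value 6): max_ending_here = 6, max_so_far = 12

Maximum subarray: [8, 4]
Maximum sum: 12

The maximum subarray is [8, 4] with sum 12. This subarray runs from index 0 to index 1.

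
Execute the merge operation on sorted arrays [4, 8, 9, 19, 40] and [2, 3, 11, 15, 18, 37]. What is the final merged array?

Merging process:

Compare 4 vs 2: take 2 from right. Merged: [2]
Compare 4 vs 3: take 3 from right. Merged: [2, 3]
Compare 4 vs 11: take 4 from left. Merged: [2, 3, 4]
Compare 8 vs 11: take 8 from left. Merged: [2, 3, 4, 8]
Compare 9 vs 11: take 9 from left. Merged: [2, 3, 4, 8, 9]
Compare 19 vs 11: take 11 from right. Merged: [2, 3, 4, 8, 9, 11]
Compare 19 vs 15: take 15 from right. Merged: [2, 3, 4, 8, 9, 11, 15]
Compare 19 vs 18: take 18 from right. Merged: [2, 3, 4, 8, 9, 11, 15, 18]
Compare 19 vs 37: take 19 from left. Merged: [2, 3, 4, 8, 9, 11, 15, 18, 19]
Compare 40 vs 37: take 37 from right. Merged: [2, 3, 4, 8, 9, 11, 15, 18, 19, 37]
Append remaining from left: [40]. Merged: [2, 3, 4, 8, 9, 11, 15, 18, 19, 37, 40]

Final merged array: [2, 3, 4, 8, 9, 11, 15, 18, 19, 37, 40]
Total comparisons: 10

The merged array is [2, 3, 4, 8, 9, 11, 15, 18, 19, 37, 40], requiring 10 comparisons. The merge step runs in O(n) time where n is the total number of elements.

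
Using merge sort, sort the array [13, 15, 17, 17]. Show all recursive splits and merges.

Merge sort trace:

Split: [13, 15, 17, 17] -> [13, 15] and [17, 17]
  Split: [13, 15] -> [13] and [15]
  Merge: [13] + [15] -> [13, 15]
  Split: [17, 17] -> [17] and [17]
  Merge: [17] + [17] -> [17, 17]
Merge: [13, 15] + [17, 17] -> [13, 15, 17, 17]

Final sorted array: [13, 15, 17, 17]

The merge sort proceeds by recursively splitting the array and merging sorted halves.
After all merges, the sorted array is [13, 15, 17, 17].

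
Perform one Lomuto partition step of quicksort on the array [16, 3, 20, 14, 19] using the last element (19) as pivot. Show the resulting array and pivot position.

Lomuto partition with pivot = 19:

Initial array: [16, 3, 20, 14, 19]

arr[0]=16 <= 19: swap with position 0, array becomes [16, 3, 20, 14, 19]
arr[1]=3 <= 19: swap with position 1, array becomes [16, 3, 20, 14, 19]
arr[2]=20 > 19: no swap
arr[3]=14 <= 19: swap with position 2, array becomes [16, 3, 14, 20, 19]

Place pivot at position 3: [16, 3, 14, 19, 20]
Pivot position: 3

After partitioning with pivot 19, the array becomes [16, 3, 14, 19, 20]. The pivot is placed at index 3. All elements to the left of the pivot are <= 19, and all elements to the right are > 19.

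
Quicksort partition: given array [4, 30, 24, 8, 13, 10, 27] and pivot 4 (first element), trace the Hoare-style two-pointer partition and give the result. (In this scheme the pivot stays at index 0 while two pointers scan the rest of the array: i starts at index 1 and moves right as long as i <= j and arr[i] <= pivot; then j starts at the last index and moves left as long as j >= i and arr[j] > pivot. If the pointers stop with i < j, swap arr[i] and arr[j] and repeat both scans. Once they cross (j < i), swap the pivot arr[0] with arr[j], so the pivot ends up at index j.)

Hoare-style two-pointer partition with pivot = 4:

Initial array: [4, 30, 24, 8, 13, 10, 27]

Pointers start at i = 1, j = 6.
i ends at 1, j ends at 0: the pointers have crossed (j < i), so scanning stops.

j = 0, so swapping arr[0] with arr[j] leaves the pivot at position 0: [4, 30, 24, 8, 13, 10, 27]
Pivot position: 0

After partitioning with pivot 4, the array becomes [4, 30, 24, 8, 13, 10, 27]. The pivot is placed at index 0. All elements to the left of the pivot are <= 4, and all elements to the right are > 4.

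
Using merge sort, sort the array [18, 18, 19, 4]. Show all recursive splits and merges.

Merge sort trace:

Split: [18, 18, 19, 4] -> [18, 18] and [19, 4]
  Split: [18, 18] -> [18] and [18]
  Merge: [18] + [18] -> [18, 18]
  Split: [19, 4] -> [19] and [4]
  Merge: [19] + [4] -> [4, 19]
Merge: [18, 18] + [4, 19] -> [4, 18, 18, 19]

Final sorted array: [4, 18, 18, 19]

The merge sort proceeds by recursively splitting the array and merging sorted halves.
After all merges, the sorted array is [4, 18, 18, 19].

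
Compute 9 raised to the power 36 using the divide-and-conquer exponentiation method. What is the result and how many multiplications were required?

Computing 9^36 by squaring (build up from 9^1; each line after the first costs one multiplication):

9^1 = 9
9^2 = (9^1)^2 = 9^2 = 81
9^4 = (9^2)^2 = 81^2 = 6561
9^8 = (9^4)^2 = 6561^2 = 43046721
9^9 = 9 * 9^8 = 9 * 43046721 = 387420489
9^18 = (9^9)^2 = 387420489^2 = 150094635296999121
9^36 = (9^18)^2 = 150094635296999121^2 = 22528399544939174411840147874772641

Result: 22528399544939174411840147874772641
Multiplications needed: 6 (6 lines after 9^1)

9^36 = 22528399544939174411840147874772641. Using exponentiation by squaring, this requires 6 multiplications. The key idea: if the exponent is even, square the half-power; if odd, multiply by the base once.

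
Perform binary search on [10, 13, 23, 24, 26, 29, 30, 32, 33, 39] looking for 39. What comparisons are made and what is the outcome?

Binary search for 39 in [10, 13, 23, 24, 26, 29, 30, 32, 33, 39]:

lo=0, hi=9, mid=4, arr[mid]=26 -> 26 < 39, search right half
lo=5, hi=9, mid=7, arr[mid]=32 -> 32 < 39, search right half
lo=8, hi=9, mid=8, arr[mid]=33 -> 33 < 39, search right half
lo=9, hi=9, mid=9, arr[mid]=39 -> Found target at index 9!

Binary search finds 39 at index 9 after 4 comparisons. The search repeatedly halves the search space by comparing with the middle element.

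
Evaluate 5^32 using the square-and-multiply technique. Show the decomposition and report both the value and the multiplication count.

Computing 5^32 by squaring (build up from 5^1; each line after the first costs one multiplication):

5^1 = 5
5^2 = (5^1)^2 = 5^2 = 25
5^4 = (5^2)^2 = 25^2 = 625
5^8 = (5^4)^2 = 625^2 = 390625
5^16 = (5^8)^2 = 390625^2 = 152587890625
5^32 = (5^16)^2 = 152587890625^2 = 23283064365386962890625

Result: 23283064365386962890625
Multiplications needed: 5 (5 lines after 5^1)

5^32 = 23283064365386962890625. Using exponentiation by squaring, this requires 5 multiplications. The key idea: if the exponent is even, square the half-power; if odd, multiply by the base once.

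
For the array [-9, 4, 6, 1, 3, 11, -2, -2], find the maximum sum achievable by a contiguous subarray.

Using Kadane's algorithm on [-9, 4, 6, 1, 3, 11, -2, -2]:

Scanning through the array:
Position 1 (value 4): max_ending_here = 4, max_so_far = 4
Position 2 (value 6): max_ending_here = 10, max_so_far = 10
Position 3 (value 1): max_ending_here = 11, max_so_far = 11
Position 4 (value 3): max_ending_here = 14, max_so_far = 14
Position 5 (value 11): max_ending_here = 25, max_so_far = 25
Position 6 (value -2): max_ending_here = 23, max_so_far = 25
Position 7 (value -2): max_ending_here = 21, max_so_far = 25

Maximum subarray: [4, 6, 1, 3, 11]
Maximum sum: 25

The maximum subarray is [4, 6, 1, 3, 11] with sum 25. This subarray runs from index 1 to index 5.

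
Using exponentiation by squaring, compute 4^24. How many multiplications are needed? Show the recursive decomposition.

Computing 4^24 by squaring (build up from 4^1; each line after the first costs one multiplication):

4^1 = 4
4^2 = (4^1)^2 = 4^2 = 16
4^3 = 4 * 4^2 = 4 * 16 = 64
4^6 = (4^3)^2 = 64^2 = 4096
4^12 = (4^6)^2 = 4096^2 = 16777216
4^24 = (4^12)^2 = 16777216^2 = 281474976710656

Result: 281474976710656
Multiplications needed: 5 (5 lines after 4^1)

4^24 = 281474976710656. Using exponentiation by squaring, this requires 5 multiplications. The key idea: if the exponent is even, square the half-power; if odd, multiply by the base once.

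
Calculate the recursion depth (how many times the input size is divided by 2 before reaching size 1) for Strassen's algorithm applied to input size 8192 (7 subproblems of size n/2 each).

For divide and conquer with division factor 2:

Problem sizes at each level:
Level 0: 8192
Level 1: 4096
Level 2: 2048
Level 3: 1024
Level 4: 512
Level 5: 256
Level 6: 128
Level 7: 64
Level 8: 32
Level 9: 16
Level 10: 8
Level 11: 4
Level 12: 2
Level 13: 1

The root is level 0 and the size-1 base case is level 13 (the tree spans levels 0 through 13, i.e. 14 levels counting the root), so the depth is the number of divisions: log_2(8192) = 13

The recursion tree depth is log_2(8192) = 13. At each level, the problem size is divided by 2, so it takes 13 divisions to reduce to a base case of size 1. The algorithm makes 7 recursive calls at each level.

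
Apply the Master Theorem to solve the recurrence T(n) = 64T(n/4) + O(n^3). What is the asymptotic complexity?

Master Theorem for T(n) = 64T(n/4) + O(n^3):

a = 64, b = 4, c = 3
log_b(a) = log_4(64) = 3.0000

Case 2: c = 3 = log_4(64) = 3.0000
T(n) = O(n^3 log n) = O(n^3 log n)

For T(n) = 64T(n/4) + O(n^3): log_4(64) = 3.0000. This is Case 2 of the Master Theorem (c = log_b(a), equal work at all levels), giving O(n^3 log n).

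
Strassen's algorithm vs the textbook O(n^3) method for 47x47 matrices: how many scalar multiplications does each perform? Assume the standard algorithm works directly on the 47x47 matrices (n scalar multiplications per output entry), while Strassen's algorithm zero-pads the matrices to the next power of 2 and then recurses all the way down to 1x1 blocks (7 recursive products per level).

Matrix multiplication for 47x47 matrices:

Strassen's algorithm requires power-of-2 dimensions. Pad 47x47 to 64x64 (next power of 2).

Standard algorithm: 47^3 = 103823 multiplications
Strassen's algorithm: 7^(log2(64)) = 7^6 = 117649 multiplications
Difference: 103823 - 117649 = -13826 (Strassen uses MORE here due to padding overhead — for small or just-over-power-of-2 n, padding can outweigh the per-level savings)

Standard: 103823 multiplications (47^3). Strassen: 117649 multiplications (7^6, after padding to 64x64). Strassen reduces 8 recursive multiplications to 7 at each level.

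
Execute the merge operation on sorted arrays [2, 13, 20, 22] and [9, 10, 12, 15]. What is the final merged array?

Merging process:

Compare 2 vs 9: take 2 from left. Merged: [2]
Compare 13 vs 9: take 9 from right. Merged: [2, 9]
Compare 13 vs 10: take 10 from right. Merged: [2, 9, 10]
Compare 13 vs 12: take 12 from right. Merged: [2, 9, 10, 12]
Compare 13 vs 15: take 13 from left. Merged: [2, 9, 10, 12, 13]
Compare 20 vs 15: take 15 from right. Merged: [2, 9, 10, 12, 13, 15]
Append remaining from left: [20, 22]. Merged: [2, 9, 10, 12, 13, 15, 20, 22]

Final merged array: [2, 9, 10, 12, 13, 15, 20, 22]
Total comparisons: 6

The merged array is [2, 9, 10, 12, 13, 15, 20, 22], requiring 6 comparisons. The merge step runs in O(n) time where n is the total number of elements.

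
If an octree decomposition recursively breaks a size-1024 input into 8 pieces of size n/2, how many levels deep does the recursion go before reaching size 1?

For divide and conquer with division factor 2:

Problem sizes at each level:
Level 0: 1024
Level 1: 512
Level 2: 256
Level 3: 128
Level 4: 64
Level 5: 32
Level 6: 16
Level 7: 8
Level 8: 4
Level 9: 2
Level 10: 1

The root is level 0 and the size-1 base case is level 10 (the tree spans levels 0 through 10, i.e. 11 levels counting the root), so the depth is the number of divisions: log_2(1024) = 10

The recursion tree depth is log_2(1024) = 10. At each level, the problem size is divided by 2, so it takes 10 divisions to reduce to a base case of size 1. The algorithm makes 8 recursive calls at each level.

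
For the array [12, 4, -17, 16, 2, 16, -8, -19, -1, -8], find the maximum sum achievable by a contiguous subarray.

Using Kadane's algorithm on [12, 4, -17, 16, 2, 16, -8, -19, -1, -8]:

Scanning through the array:
Position 1 (value 4): max_ending_here = 16, max_so_far = 16
Position 2 (value -17): max_ending_here = -1, max_so_far = 16
Position 3 (value 16): max_ending_here = 16, max_so_far = 16
Position 4 (value 2): max_ending_here = 18, max_so_far = 18
Position 5 (value 16): max_ending_here = 34, max_so_far = 34
Position 6 (value -8): max_ending_here = 26, max_so_far = 34
Position 7 (value -19): max_ending_here = 7, max_so_far = 34
Position 8 (value -1): max_ending_here = 6, max_so_far = 34
Position 9 (value -8): max_ending_here = -2, max_so_far = 34

Maximum subarray: [16, 2, 16]
Maximum sum: 34

The maximum subarray is [16, 2, 16] with sum 34. This subarray runs from index 3 to index 5.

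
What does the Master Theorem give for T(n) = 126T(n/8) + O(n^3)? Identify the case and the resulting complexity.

Master Theorem for T(n) = 126T(n/8) + O(n^3):

a = 126, b = 8, c = 3
log_b(a) = log_8(126) = 2.3258

Case 3: c = 3 > log_8(126) = 2.3258
T(n) = O(n^3) = O(n^3)

For T(n) = 126T(n/8) + O(n^3): log_8(126) = 2.3258. This is Case 3 of the Master Theorem (c > log_b(a), work dominated by root), giving O(n^3).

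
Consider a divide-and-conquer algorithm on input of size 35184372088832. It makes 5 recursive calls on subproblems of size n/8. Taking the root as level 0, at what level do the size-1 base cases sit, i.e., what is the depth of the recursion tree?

For divide and conquer with division factor 8:

Problem sizes at each level:
Level 0: 35184372088832
Level 1: 4398046511104
Level 2: 549755813888
Level 3: 68719476736
Level 4: 8589934592
Level 5: 1073741824
Level 6: 134217728
Level 7: 16777216
Level 8: 2097152
Level 9: 262144
Level 10: 32768
Level 11: 4096
Level 12: 512
Level 13: 64
Level 14: 8
Level 15: 1

The root is level 0 and the size-1 base case is level 15 (the tree spans levels 0 through 15, i.e. 16 levels counting the root), so the depth is the number of divisions: log_8(35184372088832) = 15

The recursion tree depth is log_8(35184372088832) = 15. At each level, the problem size is divided by 8, so it takes 15 divisions to reduce to a base case of size 1. The algorithm makes 5 recursive calls at each level.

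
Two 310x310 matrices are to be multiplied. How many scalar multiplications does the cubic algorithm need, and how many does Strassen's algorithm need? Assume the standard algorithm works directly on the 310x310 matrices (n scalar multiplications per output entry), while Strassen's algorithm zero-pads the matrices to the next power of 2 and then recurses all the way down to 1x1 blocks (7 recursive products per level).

Matrix multiplication for 310x310 matrices:

Strassen's algorithm requires power-of-2 dimensions. Pad 310x310 to 512x512 (next power of 2).

Standard algorithm: 310^3 = 29791000 multiplications
Strassen's algorithm: 7^(log2(512)) = 7^9 = 40353607 multiplications
Difference: 29791000 - 40353607 = -10562607 (Strassen uses MORE here due to padding overhead — for small or just-over-power-of-2 n, padding can outweigh the per-level savings)

Standard: 29791000 multiplications (310^3). Strassen: 40353607 multiplications (7^9, after padding to 512x512). Strassen reduces 8 recursive multiplications to 7 at each level.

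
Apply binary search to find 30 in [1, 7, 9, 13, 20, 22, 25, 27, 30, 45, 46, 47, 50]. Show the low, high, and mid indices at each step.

Binary search for 30 in [1, 7, 9, 13, 20, 22, 25, 27, 30, 45, 46, 47, 50]:

lo=0, hi=12, mid=6, arr[mid]=25 -> 25 < 30, search right half
lo=7, hi=12, mid=9, arr[mid]=45 -> 45 > 30, search left half
lo=7, hi=8, mid=7, arr[mid]=27 -> 27 < 30, search right half
lo=8, hi=8, mid=8, arr[mid]=30 -> Found target at index 8!

Binary search finds 30 at index 8 after 4 comparisons. The search repeatedly halves the search space by comparing with the middle element.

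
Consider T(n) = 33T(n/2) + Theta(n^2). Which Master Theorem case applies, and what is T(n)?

Master Theorem for T(n) = 33T(n/2) + O(n^2):

a = 33, b = 2, c = 2
log_b(a) = log_2(33) = 5.0444

Case 1: c = 2 < log_2(33) = 5.0444
T(n) = O(n^(log_2 33))

For T(n) = 33T(n/2) + O(n^2): log_2(33) = 5.0444. This is Case 1 of the Master Theorem (c < log_b(a), work dominated by leaves), giving O(n^(log_2 33)).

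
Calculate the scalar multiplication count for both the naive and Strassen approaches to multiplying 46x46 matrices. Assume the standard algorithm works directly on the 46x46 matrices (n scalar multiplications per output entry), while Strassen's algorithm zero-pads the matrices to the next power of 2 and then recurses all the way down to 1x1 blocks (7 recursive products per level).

Matrix multiplication for 46x46 matrices:

Strassen's algorithm requires power-of-2 dimensions. Pad 46x46 to 64x64 (next power of 2).

Standard algorithm: 46^3 = 97336 multiplications
Strassen's algorithm: 7^(log2(64)) = 7^6 = 117649 multiplications
Difference: 97336 - 117649 = -20313 (Strassen uses MORE here due to padding overhead — for small or just-over-power-of-2 n, padding can outweigh the per-level savings)

Standard: 97336 multiplications (46^3). Strassen: 117649 multiplications (7^6, after padding to 64x64). Strassen reduces 8 recursive multiplications to 7 at each level.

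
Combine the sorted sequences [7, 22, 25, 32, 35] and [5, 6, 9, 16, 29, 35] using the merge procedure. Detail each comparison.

Merging process:

Compare 7 vs 5: take 5 from right. Merged: [5]
Compare 7 vs 6: take 6 from right. Merged: [5, 6]
Compare 7 vs 9: take 7 from left. Merged: [5, 6, 7]
Compare 22 vs 9: take 9 from right. Merged: [5, 6, 7, 9]
Compare 22 vs 16: take 16 from right. Merged: [5, 6, 7, 9, 16]
Compare 22 vs 29: take 22 from left. Merged: [5, 6, 7, 9, 16, 22]
Compare 25 vs 29: take 25 from left. Merged: [5, 6, 7, 9, 16, 22, 25]
Compare 32 vs 29: take 29 from right. Merged: [5, 6, 7, 9, 16, 22, 25, 29]
Compare 32 vs 35: take 32 from left. Merged: [5, 6, 7, 9, 16, 22, 25, 29, 32]
Compare 35 vs 35: take 35 from left. Merged: [5, 6, 7, 9, 16, 22, 25, 29, 32, 35]
Append remaining from right: [35]. Merged: [5, 6, 7, 9, 16, 22, 25, 29, 32, 35, 35]

Final merged array: [5, 6, 7, 9, 16, 22, 25, 29, 32, 35, 35]
Total comparisons: 10

The merged array is [5, 6, 7, 9, 16, 22, 25, 29, 32, 35, 35], requiring 10 comparisons. The merge step runs in O(n) time where n is the total number of elements.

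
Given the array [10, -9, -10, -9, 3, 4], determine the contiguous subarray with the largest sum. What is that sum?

Using Kadane's algorithm on [10, -9, -10, -9, 3, 4]:

Scanning through the array:
Position 1 (value -9): max_ending_here = 1, max_so_far = 10
Position 2 (value -10): max_ending_here = -9, max_so_far = 10
Position 3 (value -9): max_ending_here = -9, max_so_far = 10
Position 4 (value 3): max_ending_here = 3, max_so_far = 10
Position 5 (value 4): max_ending_here = 7, max_so_far = 10

Maximum subarray: [10]
Maximum sum: 10

The maximum subarray is [10] with sum 10. This subarray runs from index 0 to index 0.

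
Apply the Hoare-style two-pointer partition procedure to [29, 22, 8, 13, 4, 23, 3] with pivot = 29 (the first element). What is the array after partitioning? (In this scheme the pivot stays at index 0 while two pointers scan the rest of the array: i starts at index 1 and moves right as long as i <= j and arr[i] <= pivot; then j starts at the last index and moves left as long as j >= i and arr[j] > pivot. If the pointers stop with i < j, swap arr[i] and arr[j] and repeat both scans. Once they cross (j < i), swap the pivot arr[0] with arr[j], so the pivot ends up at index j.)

Hoare-style two-pointer partition with pivot = 29:

Initial array: [29, 22, 8, 13, 4, 23, 3]

Pointers start at i = 1, j = 6.
i ends at 7, j ends at 6: the pointers have crossed (j < i), so scanning stops.

Swap pivot arr[0] with arr[6] to place pivot at position 6: [3, 22, 8, 13, 4, 23, 29]
Pivot position: 6

After partitioning with pivot 29, the array becomes [3, 22, 8, 13, 4, 23, 29]. The pivot is placed at index 6. All elements to the left of the pivot are <= 29, and all elements to the right are > 29.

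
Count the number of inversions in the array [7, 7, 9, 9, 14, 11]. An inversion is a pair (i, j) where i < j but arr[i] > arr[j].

Finding inversions in [7, 7, 9, 9, 14, 11]:

(4, 5): arr[4]=14 > arr[5]=11

Total inversions: 1

The array has 1 inversion(s): (4,5). Each pair (i,j) satisfies i < j and arr[i] > arr[j].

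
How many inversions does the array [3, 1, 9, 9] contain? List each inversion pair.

Finding inversions in [3, 1, 9, 9]:

(0, 1): arr[0]=3 > arr[1]=1

Total inversions: 1

The array has 1 inversion(s): (0,1). Each pair (i,j) satisfies i < j and arr[i] > arr[j].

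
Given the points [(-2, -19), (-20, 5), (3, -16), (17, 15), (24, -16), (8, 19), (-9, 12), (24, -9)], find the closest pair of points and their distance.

Computing all pairwise distances among 8 points:

d((-2, -19), (-20, 5)) = 30.0
d((-2, -19), (3, -16)) = 5.831 <-- minimum
d((-2, -19), (17, 15)) = 38.9487
d((-2, -19), (24, -16)) = 26.1725
d((-2, -19), (8, 19)) = 39.2938
d((-2, -19), (-9, 12)) = 31.7805
d((-2, -19), (24, -9)) = 27.8568
d((-20, 5), (3, -16)) = 31.1448
d((-20, 5), (17, 15)) = 38.3275
d((-20, 5), (24, -16)) = 48.7545
d((-20, 5), (8, 19)) = 31.305
d((-20, 5), (-9, 12)) = 13.0384
d((-20, 5), (24, -9)) = 46.1736
d((3, -16), (17, 15)) = 34.0147
d((3, -16), (24, -16)) = 21.0
d((3, -16), (8, 19)) = 35.3553
d((3, -16), (-9, 12)) = 30.4631
d((3, -16), (24, -9)) = 22.1359
d((17, 15), (24, -16)) = 31.7805
d((17, 15), (8, 19)) = 9.8489
d((17, 15), (-9, 12)) = 26.1725
d((17, 15), (24, -9)) = 25.0
d((24, -16), (8, 19)) = 38.4838
d((24, -16), (-9, 12)) = 43.2782
d((24, -16), (24, -9)) = 7.0
d((8, 19), (-9, 12)) = 18.3848
d((8, 19), (24, -9)) = 32.249
d((-9, 12), (24, -9)) = 39.1152

Closest pair: (-2, -19) and (3, -16) with distance 5.831

The closest pair is (-2, -19) and (3, -16) with Euclidean distance 5.831. For 8 points, brute-force pairwise comparison is shown above. For large n, the divide-and-conquer algorithm (sort by x, recurse on halves, check the dividing strip) achieves O(n log n).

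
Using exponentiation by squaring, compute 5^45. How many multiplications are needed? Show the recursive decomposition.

Computing 5^45 by squaring (build up from 5^1; each line after the first costs one multiplication):

5^1 = 5
5^2 = (5^1)^2 = 5^2 = 25
5^4 = (5^2)^2 = 25^2 = 625
5^5 = 5 * 5^4 = 5 * 625 = 3125
5^10 = (5^5)^2 = 3125^2 = 9765625
5^11 = 5 * 5^10 = 5 * 9765625 = 48828125
5^22 = (5^11)^2 = 48828125^2 = 2384185791015625
5^44 = (5^22)^2 = 2384185791015625^2 = 5684341886080801486968994140625
5^45 = 5 * 5^44 = 5 * 5684341886080801486968994140625 = 28421709430404007434844970703125

Result: 28421709430404007434844970703125
Multiplications needed: 8 (8 lines after 5^1)

5^45 = 28421709430404007434844970703125. Using exponentiation by squaring, this requires 8 multiplications. The key idea: if the exponent is even, square the half-power; if odd, multiply by the base once.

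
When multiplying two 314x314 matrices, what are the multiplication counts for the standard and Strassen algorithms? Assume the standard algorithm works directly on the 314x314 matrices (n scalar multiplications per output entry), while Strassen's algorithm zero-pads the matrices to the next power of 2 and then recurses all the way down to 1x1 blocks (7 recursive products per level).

Matrix multiplication for 314x314 matrices:

Strassen's algorithm requires power-of-2 dimensions. Pad 314x314 to 512x512 (next power of 2).

Standard algorithm: 314^3 = 30959144 multiplications
Strassen's algorithm: 7^(log2(512)) = 7^9 = 40353607 multiplications
Difference: 30959144 - 40353607 = -9394463 (Strassen uses MORE here due to padding overhead — for small or just-over-power-of-2 n, padding can outweigh the per-level savings)

Standard: 30959144 multiplications (314^3). Strassen: 40353607 multiplications (7^9, after padding to 512x512). Strassen reduces 8 recursive multiplications to 7 at each level.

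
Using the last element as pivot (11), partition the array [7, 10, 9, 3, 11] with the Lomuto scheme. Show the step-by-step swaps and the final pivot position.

Lomuto partition with pivot = 11:

Initial array: [7, 10, 9, 3, 11]

arr[0]=7 <= 11: swap with position 0, array becomes [7, 10, 9, 3, 11]
arr[1]=10 <= 11: swap with position 1, array becomes [7, 10, 9, 3, 11]
arr[2]=9 <= 11: swap with position 2, array becomes [7, 10, 9, 3, 11]
arr[3]=3 <= 11: swap with position 3, array becomes [7, 10, 9, 3, 11]

Place pivot at position 4: [7, 10, 9, 3, 11]
Pivot position: 4

After partitioning with pivot 11, the array becomes [7, 10, 9, 3, 11]. The pivot is placed at index 4. All elements to the left of the pivot are <= 11, and all elements to the right are > 11.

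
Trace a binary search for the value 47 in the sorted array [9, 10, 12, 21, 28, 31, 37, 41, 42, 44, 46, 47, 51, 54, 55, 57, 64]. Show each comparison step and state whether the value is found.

Binary search for 47 in [9, 10, 12, 21, 28, 31, 37, 41, 42, 44, 46, 47, 51, 54, 55, 57, 64]:

lo=0, hi=16, mid=8, arr[mid]=42 -> 42 < 47, search right half
lo=9, hi=16, mid=12, arr[mid]=51 -> 51 > 47, search left half
lo=9, hi=11, mid=10, arr[mid]=46 -> 46 < 47, search right half
lo=11, hi=11, mid=11, arr[mid]=47 -> Found target at index 11!

Binary search finds 47 at index 11 after 4 comparisons. The search repeatedly halves the search space by comparing with the middle element.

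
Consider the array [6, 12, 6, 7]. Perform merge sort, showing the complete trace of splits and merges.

Merge sort trace:

Split: [6, 12, 6, 7] -> [6, 12] and [6, 7]
  Split: [6, 12] -> [6] and [12]
  Merge: [6] + [12] -> [6, 12]
  Split: [6, 7] -> [6] and [7]
  Merge: [6] + [7] -> [6, 7]
Merge: [6, 12] + [6, 7] -> [6, 6, 7, 12]

Final sorted array: [6, 6, 7, 12]

The merge sort proceeds by recursively splitting the array and merging sorted halves.
After all merges, the sorted array is [6, 6, 7, 12].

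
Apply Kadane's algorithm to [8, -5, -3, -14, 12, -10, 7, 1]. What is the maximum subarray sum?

Using Kadane's algorithm on [8, -5, -3, -14, 12, -10, 7, 1]:

Scanning through the array:
Position 1 (value -5): max_ending_here = 3, max_so_far = 8
Position 2 (value -3): max_ending_here = 0, max_so_far = 8
Position 3 (value -14): max_ending_here = -14, max_so_far = 8
Position 4 (value 12): max_ending_here = 12, max_so_far = 12
Position 5 (value -10): max_ending_here = 2, max_so_far = 12
Position 6 (value 7): max_ending_here = 9, max_so_far = 12
Position 7 (value 1): max_ending_here = 10, max_so_far = 12

Maximum subarray: [12]
Maximum sum: 12

The maximum subarray is [12] with sum 12. This subarray runs from index 4 to index 4.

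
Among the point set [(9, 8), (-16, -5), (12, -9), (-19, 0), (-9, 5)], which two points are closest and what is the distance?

Computing all pairwise distances among 5 points:

d((9, 8), (-16, -5)) = 28.178
d((9, 8), (12, -9)) = 17.2627
d((9, 8), (-19, 0)) = 29.1204
d((9, 8), (-9, 5)) = 18.2483
d((-16, -5), (12, -9)) = 28.2843
d((-16, -5), (-19, 0)) = 5.831 <-- minimum
d((-16, -5), (-9, 5)) = 12.2066
d((12, -9), (-19, 0)) = 32.28
d((12, -9), (-9, 5)) = 25.2389
d((-19, 0), (-9, 5)) = 11.1803

Closest pair: (-16, -5) and (-19, 0) with distance 5.831

The closest pair is (-16, -5) and (-19, 0) with Euclidean distance 5.831. For 5 points, brute-force pairwise comparison is shown above. For large n, the divide-and-conquer algorithm (sort by x, recurse on halves, check the dividing strip) achieves O(n log n).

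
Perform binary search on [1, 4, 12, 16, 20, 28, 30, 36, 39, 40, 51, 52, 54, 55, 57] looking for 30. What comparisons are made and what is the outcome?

Binary search for 30 in [1, 4, 12, 16, 20, 28, 30, 36, 39, 40, 51, 52, 54, 55, 57]:

lo=0, hi=14, mid=7, arr[mid]=36 -> 36 > 30, search left half
lo=0, hi=6, mid=3, arr[mid]=16 -> 16 < 30, search right half
lo=4, hi=6, mid=5, arr[mid]=28 -> 28 < 30, search right half
lo=6, hi=6, mid=6, arr[mid]=30 -> Found target at index 6!

Binary search finds 30 at index 6 after 4 comparisons. The search repeatedly halves the search space by comparing with the middle element.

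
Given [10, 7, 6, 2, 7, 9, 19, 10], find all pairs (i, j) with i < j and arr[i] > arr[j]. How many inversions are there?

Finding inversions in [10, 7, 6, 2, 7, 9, 19, 10]:

(0, 1): arr[0]=10 > arr[1]=7
(0, 2): arr[0]=10 > arr[2]=6
(0, 3): arr[0]=10 > arr[3]=2
(0, 4): arr[0]=10 > arr[4]=7
(0, 5): arr[0]=10 > arr[5]=9
(1, 2): arr[1]=7 > arr[2]=6
(1, 3): arr[1]=7 > arr[3]=2
(2, 3): arr[2]=6 > arr[3]=2
(6, 7): arr[6]=19 > arr[7]=10

Total inversions: 9

The array has 9 inversion(s): (0,1), (0,2), (0,3), (0,4), (0,5), (1,2), (1,3), (2,3), (6,7). Each pair (i,j) satisfies i < j and arr[i] > arr[j].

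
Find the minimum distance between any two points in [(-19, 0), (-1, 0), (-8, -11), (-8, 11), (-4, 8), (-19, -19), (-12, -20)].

Computing all pairwise distances among 7 points:

d((-19, 0), (-1, 0)) = 18.0
d((-19, 0), (-8, -11)) = 15.5563
d((-19, 0), (-8, 11)) = 15.5563
d((-19, 0), (-4, 8)) = 17.0
d((-19, 0), (-19, -19)) = 19.0
d((-19, 0), (-12, -20)) = 21.1896
d((-1, 0), (-8, -11)) = 13.0384
d((-1, 0), (-8, 11)) = 13.0384
d((-1, 0), (-4, 8)) = 8.544
d((-1, 0), (-19, -19)) = 26.1725
d((-1, 0), (-12, -20)) = 22.8254
d((-8, -11), (-8, 11)) = 22.0
d((-8, -11), (-4, 8)) = 19.4165
d((-8, -11), (-19, -19)) = 13.6015
d((-8, -11), (-12, -20)) = 9.8489
d((-8, 11), (-4, 8)) = 5.0 <-- minimum
d((-8, 11), (-19, -19)) = 31.9531
d((-8, 11), (-12, -20)) = 31.257
d((-4, 8), (-19, -19)) = 30.8869
d((-4, 8), (-12, -20)) = 29.1204
d((-19, -19), (-12, -20)) = 7.0711

Closest pair: (-8, 11) and (-4, 8) with distance 5.0

The closest pair is (-8, 11) and (-4, 8) with Euclidean distance 5.0. For 7 points, brute-force pairwise comparison is shown above. For large n, the divide-and-conquer algorithm (sort by x, recurse on halves, check the dividing strip) achieves O(n log n).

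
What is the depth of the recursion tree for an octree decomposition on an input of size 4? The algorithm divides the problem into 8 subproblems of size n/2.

For divide and conquer with division factor 2:

Problem sizes at each level:
Level 0: 4
Level 1: 2
Level 2: 1

The root is level 0 and the size-1 base case is level 2 (the tree spans levels 0 through 2, i.e. 3 levels counting the root), so the depth is the number of divisions: log_2(4) = 2

The recursion tree depth is log_2(4) = 2. At each level, the problem size is divided by 2, so it takes 2 divisions to reduce to a base case of size 1. The algorithm makes 8 recursive calls at each level.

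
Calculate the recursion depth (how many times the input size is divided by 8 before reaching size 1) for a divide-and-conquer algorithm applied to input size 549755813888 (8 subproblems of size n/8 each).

For divide and conquer with division factor 8:

Problem sizes at each level:
Level 0: 549755813888
Level 1: 68719476736
Level 2: 8589934592
Level 3: 1073741824
Level 4: 134217728
Level 5: 16777216
Level 6: 2097152
Level 7: 262144
Level 8: 32768
Level 9: 4096
Level 10: 512
Level 11: 64
Level 12: 8
Level 13: 1

The root is level 0 and the size-1 base case is level 13 (the tree spans levels 0 through 13, i.e. 14 levels counting the root), so the depth is the number of divisions: log_8(549755813888) = 13

The recursion tree depth is log_8(549755813888) = 13. At each level, the problem size is divided by 8, so it takes 13 divisions to reduce to a base case of size 1. The algorithm makes 8 recursive calls at each level.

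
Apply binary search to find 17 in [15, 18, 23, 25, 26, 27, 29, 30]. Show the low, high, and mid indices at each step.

Binary search for 17 in [15, 18, 23, 25, 26, 27, 29, 30]:

lo=0, hi=7, mid=3, arr[mid]=25 -> 25 > 17, search left half
lo=0, hi=2, mid=1, arr[mid]=18 -> 18 > 17, search left half
lo=0, hi=0, mid=0, arr[mid]=15 -> 15 < 17, search right half
lo=1 > hi=0, target 17 not found

Binary search determines that 17 is not in the array after 3 comparisons. The search space was exhausted without finding the target.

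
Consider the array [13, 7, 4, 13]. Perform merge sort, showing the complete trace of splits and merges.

Merge sort trace:

Split: [13, 7, 4, 13] -> [13, 7] and [4, 13]
  Split: [13, 7] -> [13] and [7]
  Merge: [13] + [7] -> [7, 13]
  Split: [4, 13] -> [4] and [13]
  Merge: [4] + [13] -> [4, 13]
Merge: [7, 13] + [4, 13] -> [4, 7, 13, 13]

Final sorted array: [4, 7, 13, 13]

The merge sort proceeds by recursively splitting the array and merging sorted halves.
After all merges, the sorted array is [4, 7, 13, 13].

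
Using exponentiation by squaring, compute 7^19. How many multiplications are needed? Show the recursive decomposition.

Computing 7^19 by squaring (build up from 7^1; each line after the first costs one multiplication):

7^1 = 7
7^2 = (7^1)^2 = 7^2 = 49
7^4 = (7^2)^2 = 49^2 = 2401
7^8 = (7^4)^2 = 2401^2 = 5764801
7^9 = 7 * 7^8 = 7 * 5764801 = 40353607
7^18 = (7^9)^2 = 40353607^2 = 1628413597910449
7^19 = 7 * 7^18 = 7 * 1628413597910449 = 11398895185373143

Result: 11398895185373143
Multiplications needed: 6 (6 lines after 7^1)

7^19 = 11398895185373143. Using exponentiation by squaring, this requires 6 multiplications. The key idea: if the exponent is even, square the half-power; if odd, multiply by the base once.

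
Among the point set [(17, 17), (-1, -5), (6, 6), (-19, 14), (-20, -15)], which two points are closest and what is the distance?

Computing all pairwise distances among 5 points:

d((17, 17), (-1, -5)) = 28.4253
d((17, 17), (6, 6)) = 15.5563
d((17, 17), (-19, 14)) = 36.1248
d((17, 17), (-20, -15)) = 48.9183
d((-1, -5), (6, 6)) = 13.0384 <-- minimum
d((-1, -5), (-19, 14)) = 26.1725
d((-1, -5), (-20, -15)) = 21.4709
d((6, 6), (-19, 14)) = 26.2488
d((6, 6), (-20, -15)) = 33.4215
d((-19, 14), (-20, -15)) = 29.0172

Closest pair: (-1, -5) and (6, 6) with distance 13.0384

The closest pair is (-1, -5) and (6, 6) with Euclidean distance 13.0384. For 5 points, brute-force pairwise comparison is shown above. For large n, the divide-and-conquer algorithm (sort by x, recurse on halves, check the dividing strip) achieves O(n log n).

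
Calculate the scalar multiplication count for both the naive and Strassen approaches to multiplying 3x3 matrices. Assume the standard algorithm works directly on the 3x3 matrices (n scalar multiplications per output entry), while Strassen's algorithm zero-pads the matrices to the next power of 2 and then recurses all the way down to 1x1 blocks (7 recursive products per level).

Matrix multiplication for 3x3 matrices:

Strassen's algorithm requires power-of-2 dimensions. Pad 3x3 to 4x4 (next power of 2).

Standard algorithm: 3^3 = 27 multiplications
Strassen's algorithm: 7^(log2(4)) = 7^2 = 49 multiplications
Difference: 27 - 49 = -22 (Strassen uses MORE here due to padding overhead — for small or just-over-power-of-2 n, padding can outweigh the per-level savings)

Standard: 27 multiplications (3^3). Strassen: 49 multiplications (7^2, after padding to 4x4). Strassen reduces 8 recursive multiplications to 7 at each level.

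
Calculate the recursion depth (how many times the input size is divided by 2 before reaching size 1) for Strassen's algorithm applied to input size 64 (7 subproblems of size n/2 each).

For divide and conquer with division factor 2:

Problem sizes at each level:
Level 0: 64
Level 1: 32
Level 2: 16
Level 3: 8
Level 4: 4
Level 5: 2
Level 6: 1

The root is level 0 and the size-1 base case is level 6 (the tree spans levels 0 through 6, i.e. 7 levels counting the root), so the depth is the number of divisions: log_2(64) = 6

The recursion tree depth is log_2(64) = 6. At each level, the problem size is divided by 2, so it takes 6 divisions to reduce to a base case of size 1. The algorithm makes 7 recursive calls at each level.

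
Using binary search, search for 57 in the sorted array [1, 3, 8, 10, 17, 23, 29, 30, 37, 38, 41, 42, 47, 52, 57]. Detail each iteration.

Binary search for 57 in [1, 3, 8, 10, 17, 23, 29, 30, 37, 38, 41, 42, 47, 52, 57]:

lo=0, hi=14, mid=7, arr[mid]=30 -> 30 < 57, search right half
lo=8, hi=14, mid=11, arr[mid]=42 -> 42 < 57, search right half
lo=12, hi=14, mid=13, arr[mid]=52 -> 52 < 57, search right half
lo=14, hi=14, mid=14, arr[mid]=57 -> Found target at index 14!

Binary search finds 57 at index 14 after 4 comparisons. The search repeatedly halves the search space by comparing with the middle element.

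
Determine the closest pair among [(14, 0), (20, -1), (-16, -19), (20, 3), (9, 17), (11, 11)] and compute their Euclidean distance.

Computing all pairwise distances among 6 points:

d((14, 0), (20, -1)) = 6.0828
d((14, 0), (-16, -19)) = 35.5106
d((14, 0), (20, 3)) = 6.7082
d((14, 0), (9, 17)) = 17.72
d((14, 0), (11, 11)) = 11.4018
d((20, -1), (-16, -19)) = 40.2492
d((20, -1), (20, 3)) = 4.0 <-- minimum
d((20, -1), (9, 17)) = 21.095
d((20, -1), (11, 11)) = 15.0
d((-16, -19), (20, 3)) = 42.19
d((-16, -19), (9, 17)) = 43.8292
d((-16, -19), (11, 11)) = 40.3609
d((20, 3), (9, 17)) = 17.8045
d((20, 3), (11, 11)) = 12.0416
d((9, 17), (11, 11)) = 6.3246

Closest pair: (20, -1) and (20, 3) with distance 4.0

The closest pair is (20, -1) and (20, 3) with Euclidean distance 4.0. For 6 points, brute-force pairwise comparison is shown above. For large n, the divide-and-conquer algorithm (sort by x, recurse on halves, check the dividing strip) achieves O(n log n).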